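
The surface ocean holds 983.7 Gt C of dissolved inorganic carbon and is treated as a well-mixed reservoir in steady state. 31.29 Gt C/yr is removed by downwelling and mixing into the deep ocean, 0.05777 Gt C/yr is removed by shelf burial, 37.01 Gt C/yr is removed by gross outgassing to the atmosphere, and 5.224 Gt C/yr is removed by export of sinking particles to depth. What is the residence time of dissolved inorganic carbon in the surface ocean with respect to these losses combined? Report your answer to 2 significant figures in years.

13 yr

Total removal = 31.29 + 0.05777 + 37.01 + 5.224 = 73.582 Gt C/yr.
τ = M / ΣF_out = 983.7 / 73.582 = 13.37 yr.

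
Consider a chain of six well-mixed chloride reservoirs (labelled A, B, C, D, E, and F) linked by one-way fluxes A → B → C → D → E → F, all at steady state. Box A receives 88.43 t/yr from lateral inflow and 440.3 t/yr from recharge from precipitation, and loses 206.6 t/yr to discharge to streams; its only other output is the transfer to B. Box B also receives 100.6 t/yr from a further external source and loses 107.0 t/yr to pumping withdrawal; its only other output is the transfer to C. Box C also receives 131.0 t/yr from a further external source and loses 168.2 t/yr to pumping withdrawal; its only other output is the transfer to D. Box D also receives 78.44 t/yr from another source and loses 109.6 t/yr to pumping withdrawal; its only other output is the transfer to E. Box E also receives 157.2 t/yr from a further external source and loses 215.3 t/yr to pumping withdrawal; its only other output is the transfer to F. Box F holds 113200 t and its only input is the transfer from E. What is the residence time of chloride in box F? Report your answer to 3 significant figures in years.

598 yr

Box A: F(A→B) = (88.43 + 440.3) − 206.6 = 322.13 t/yr.
Box B: F(B→C) = (322.13 + 100.6) − 107.0 = 315.73 t/yr.
Box C: F(C→D) = (315.73 + 131.0) − 168.2 = 278.53 t/yr.
Box D: F(D→E) = (278.53 + 78.44) − 109.6 = 247.37 t/yr.
Box E: F(E→F) = (247.37 + 157.2) − 215.3 = 189.27 t/yr.
Box F throughput = its input = 189.27 t/yr; τ = 113200 / 189.27 = 598.1 yr.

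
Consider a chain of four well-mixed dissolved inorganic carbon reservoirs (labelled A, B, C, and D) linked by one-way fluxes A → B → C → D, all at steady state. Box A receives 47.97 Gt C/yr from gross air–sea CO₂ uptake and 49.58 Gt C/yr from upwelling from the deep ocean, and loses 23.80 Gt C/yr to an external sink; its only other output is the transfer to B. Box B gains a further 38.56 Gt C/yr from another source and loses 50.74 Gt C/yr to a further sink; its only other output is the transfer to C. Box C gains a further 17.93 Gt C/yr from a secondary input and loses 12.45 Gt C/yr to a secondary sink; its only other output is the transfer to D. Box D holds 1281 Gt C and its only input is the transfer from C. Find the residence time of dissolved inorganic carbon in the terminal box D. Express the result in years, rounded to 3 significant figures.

Box A: F(A→B) = (47.97 + 49.58) − 23.80 = 73.750 Gt C/yr.
Box B: F(B→C) = (73.750 + 38.56) − 50.74 = 61.570 Gt C/yr.
Box C: F(C→D) = (61.570 + 17.93) − 12.45 = 67.050 Gt C/yr.
Box D throughput = its input = 67.050 Gt C/yr; τ = 1281 / 67.050 = 19.11 yr.

19.1 yr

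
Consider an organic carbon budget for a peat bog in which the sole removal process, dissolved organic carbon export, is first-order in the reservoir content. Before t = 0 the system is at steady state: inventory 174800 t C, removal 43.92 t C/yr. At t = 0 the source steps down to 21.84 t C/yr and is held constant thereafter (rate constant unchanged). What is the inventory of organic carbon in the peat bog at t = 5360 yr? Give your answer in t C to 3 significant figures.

110000 t C

The sink rate constant is k = F₀/M₀ = 43.92/174800 = 0.0002513 yr⁻¹.
Solving dM/dt = F₁ − kM with M(0) = M₀ gives M(t) = F₁/k + (M₀ − F₁/k)·e^(−kt).
F₁/k = 21.84/0.0002513 = 86922 t C; kt = 0.0002513 × 5360 = 1.347, e^(−kt) = 0.2601.
M(5360) = 86922 + (174800 − 86922) × 0.2601 = 86922 + 22860 = 109780 t C.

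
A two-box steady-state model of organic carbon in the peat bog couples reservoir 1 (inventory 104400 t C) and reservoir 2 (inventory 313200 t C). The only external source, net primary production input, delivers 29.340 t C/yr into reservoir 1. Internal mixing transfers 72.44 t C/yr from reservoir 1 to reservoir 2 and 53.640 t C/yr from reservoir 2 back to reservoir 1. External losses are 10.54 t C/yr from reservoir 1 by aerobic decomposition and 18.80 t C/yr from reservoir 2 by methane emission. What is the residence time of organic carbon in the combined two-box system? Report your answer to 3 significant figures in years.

Residence time in the combined system uses the total inventory and the total *external* removal — internal exchanges between the two boxes cancel.
M_total = 104400 + 313200 = 417600 t C.
ΣF_external_out = 10.54 + 18.80 = 29.340 t C/yr.
τ = M_total / ΣF_ext = 417600 / 29.340 = 14230 yr.

14200 yr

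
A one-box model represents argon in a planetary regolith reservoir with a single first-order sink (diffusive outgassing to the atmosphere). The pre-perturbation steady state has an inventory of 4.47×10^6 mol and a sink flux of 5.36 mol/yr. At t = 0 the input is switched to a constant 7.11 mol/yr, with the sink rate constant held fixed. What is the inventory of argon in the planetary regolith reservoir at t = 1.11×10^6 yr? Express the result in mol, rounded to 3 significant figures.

5.54×10^6 mol

τ = M₀/F₀ = 4.47×10^6/5.36 = 834000 yr; rate constant k = 1/τ.
New steady state M_∞ = F₁/k = F₁·τ = 7.11 × 834000 = 5.9294×10^6 mol.
M(t) = M_∞ + (M₀ − M_∞)·e^(−t/τ); t/τ = 1.11×10^6/834000 = 1.331, so e^(−t/τ) = 0.2642.
M(t) = 5.9294×10^6 − 1.459×10^6 × 0.2642 = 5.5438×10^6 mol.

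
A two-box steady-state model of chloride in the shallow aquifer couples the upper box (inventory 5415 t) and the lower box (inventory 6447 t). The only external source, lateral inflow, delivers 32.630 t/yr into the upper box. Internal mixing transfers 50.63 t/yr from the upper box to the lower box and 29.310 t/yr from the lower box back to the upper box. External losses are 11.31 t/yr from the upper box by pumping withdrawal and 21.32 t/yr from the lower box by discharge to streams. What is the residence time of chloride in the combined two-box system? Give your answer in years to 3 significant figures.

For the system as a whole, the A↔B exchange is internal and contributes nothing to the throughput; only the external sinks remove mass.
M_total = 5415 + 6447 = 11862 t.
ΣF_external_out = 11.31 + 21.32 = 32.630 t/yr.
τ = M_total / ΣF_ext = 11862 / 32.630 = 363.5 yr.

364 yr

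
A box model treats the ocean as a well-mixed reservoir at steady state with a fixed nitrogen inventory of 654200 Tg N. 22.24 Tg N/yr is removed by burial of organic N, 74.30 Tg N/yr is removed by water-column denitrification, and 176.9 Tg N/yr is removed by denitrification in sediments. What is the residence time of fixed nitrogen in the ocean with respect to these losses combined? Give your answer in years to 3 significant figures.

Total removal = 22.24 + 74.30 + 176.9 = 273.44 Tg N/yr.
τ = M / ΣF_out = 654200 / 273.44 = 2392 yr.

2390 yr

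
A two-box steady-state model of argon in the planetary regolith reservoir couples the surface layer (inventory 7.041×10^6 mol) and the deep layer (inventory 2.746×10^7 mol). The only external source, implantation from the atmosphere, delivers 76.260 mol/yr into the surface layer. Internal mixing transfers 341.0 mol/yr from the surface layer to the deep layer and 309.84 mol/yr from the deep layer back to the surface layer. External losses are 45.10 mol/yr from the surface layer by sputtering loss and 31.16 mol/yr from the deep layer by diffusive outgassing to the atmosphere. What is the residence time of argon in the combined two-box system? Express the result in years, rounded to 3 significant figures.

452000 yr

Residence time in the combined system uses the total inventory and the total *external* removal — internal exchanges between the two boxes cancel.
M_total = 7.041×10^6 + 2.746×10^7 = 3.4501×10^7 mol.
ΣF_external_out = 45.10 + 31.16 = 76.260 mol/yr.
τ = M_total / ΣF_ext = 3.4501×10^7 / 76.260 = 452400 yr.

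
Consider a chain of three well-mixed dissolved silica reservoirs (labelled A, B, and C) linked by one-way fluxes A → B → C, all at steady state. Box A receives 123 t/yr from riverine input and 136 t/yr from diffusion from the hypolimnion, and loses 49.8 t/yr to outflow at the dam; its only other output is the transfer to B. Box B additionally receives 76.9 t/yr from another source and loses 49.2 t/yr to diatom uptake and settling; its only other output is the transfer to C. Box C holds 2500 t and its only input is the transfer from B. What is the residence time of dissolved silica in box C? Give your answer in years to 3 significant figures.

Box A: F(A→B) = (123 + 136) − 49.8 = 209.20 t/yr.
Box B: F(B→C) = (209.20 + 76.9) − 49.2 = 236.90 t/yr.
Box C throughput = its input = 236.90 t/yr; τ = 2500 / 236.90 = 10.55 yr.

10.6 yr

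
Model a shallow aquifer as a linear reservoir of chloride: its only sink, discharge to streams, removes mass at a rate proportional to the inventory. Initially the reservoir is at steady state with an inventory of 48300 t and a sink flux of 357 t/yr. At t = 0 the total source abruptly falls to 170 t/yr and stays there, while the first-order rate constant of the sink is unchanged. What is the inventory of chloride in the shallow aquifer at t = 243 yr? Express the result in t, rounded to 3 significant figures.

Residence time τ = M₀/F₀ = 135.3 yr. The eventual steady state is M_∞ = M₀·(F₁/F₀) = 48300 × 170/357 = 23000 t.
The anomaly ΔM(t) = M(t) − M_∞ decays as ΔM₀·e^(−t/τ) with ΔM₀ = 48300 − 23000 = 25300 t.
At t = 243 yr, e^(−t/τ) = e^(−1.796) = 0.1659, so ΔM = 4198 t and M = 23000 + 4198 = 27198 t.

27200 t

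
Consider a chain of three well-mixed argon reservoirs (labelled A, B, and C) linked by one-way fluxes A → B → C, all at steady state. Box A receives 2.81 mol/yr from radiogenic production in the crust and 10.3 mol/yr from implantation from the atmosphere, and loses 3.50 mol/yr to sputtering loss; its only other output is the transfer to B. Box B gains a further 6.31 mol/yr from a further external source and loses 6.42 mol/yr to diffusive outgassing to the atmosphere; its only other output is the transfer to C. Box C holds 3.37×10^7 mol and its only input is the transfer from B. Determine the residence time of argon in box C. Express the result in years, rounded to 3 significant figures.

Box A: F(A→B) = (2.81 + 10.3) − 3.50 = 9.6100 mol/yr.
Box B: F(B→C) = (9.6100 + 6.31) − 6.42 = 9.5000 mol/yr.
Box C throughput = its input = 9.5000 mol/yr; τ = 3.37×10^7 / 9.5000 = 3.547×10^6 yr.

3.55×10^6 yr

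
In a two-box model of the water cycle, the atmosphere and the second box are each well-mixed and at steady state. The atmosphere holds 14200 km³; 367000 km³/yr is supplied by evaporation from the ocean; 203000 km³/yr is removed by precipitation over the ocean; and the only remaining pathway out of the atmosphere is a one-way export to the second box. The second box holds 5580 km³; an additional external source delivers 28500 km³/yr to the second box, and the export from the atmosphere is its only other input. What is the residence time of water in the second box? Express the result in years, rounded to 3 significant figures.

Balance the atmosphere: ΣF_in = 367000 km³/yr.
Export to the second box = ΣF_in − (203000) = 164000 km³/yr.
Total input to the second box = 164000 + 28500 = 192500 km³/yr; at steady state this equals its total output.
τ = M / F = 5580 / 192500 = 0.02899 yr.

0.0290 yr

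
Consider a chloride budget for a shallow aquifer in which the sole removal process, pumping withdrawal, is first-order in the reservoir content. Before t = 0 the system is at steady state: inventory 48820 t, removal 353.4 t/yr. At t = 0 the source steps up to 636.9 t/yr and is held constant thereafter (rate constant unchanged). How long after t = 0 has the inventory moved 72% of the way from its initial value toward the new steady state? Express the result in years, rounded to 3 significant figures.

τ = M₀/F₀ = 48820/353.4 = 138.1 yr.
The remaining gap fraction is e^(−t/τ); 72% covered ⇒ e^(−t/τ) = 0.280.
t = −τ ln(0.280) = 138.1 × 1.273 = 175.9 yr.

176 yr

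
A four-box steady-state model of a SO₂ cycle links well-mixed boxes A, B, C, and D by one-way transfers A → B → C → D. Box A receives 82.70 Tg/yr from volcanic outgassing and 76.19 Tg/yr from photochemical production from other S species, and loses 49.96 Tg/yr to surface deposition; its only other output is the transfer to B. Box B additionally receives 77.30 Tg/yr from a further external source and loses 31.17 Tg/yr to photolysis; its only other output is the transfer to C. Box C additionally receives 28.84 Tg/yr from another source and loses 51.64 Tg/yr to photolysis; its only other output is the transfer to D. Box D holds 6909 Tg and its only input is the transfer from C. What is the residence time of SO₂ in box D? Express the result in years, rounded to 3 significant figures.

52.2 yr

Box A: F(A→B) = (82.70 + 76.19) − 49.96 = 108.93 Tg/yr.
Box B: F(B→C) = (108.93 + 77.30) − 31.17 = 155.06 Tg/yr.
Box C: F(C→D) = (155.06 + 28.84) − 51.64 = 132.26 Tg/yr.
Box D throughput = its input = 132.26 Tg/yr; τ = 6909 / 132.26 = 52.24 yr.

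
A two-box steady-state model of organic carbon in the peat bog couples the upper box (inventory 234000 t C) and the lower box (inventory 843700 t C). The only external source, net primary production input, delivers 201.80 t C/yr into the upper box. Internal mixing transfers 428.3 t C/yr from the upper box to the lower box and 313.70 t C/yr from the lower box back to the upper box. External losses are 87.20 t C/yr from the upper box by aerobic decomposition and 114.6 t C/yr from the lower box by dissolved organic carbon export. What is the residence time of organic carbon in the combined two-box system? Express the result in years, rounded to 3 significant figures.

5340 yr

Residence time in the combined system uses the total inventory and the total *external* removal — internal exchanges between the two boxes cancel.
M_total = 234000 + 843700 = 1.0777×10^6 t C.
ΣF_external_out = 87.20 + 114.6 = 201.80 t C/yr.
τ = M_total / ΣF_ext = 1.0777×10^6 / 201.80 = 5340 yr.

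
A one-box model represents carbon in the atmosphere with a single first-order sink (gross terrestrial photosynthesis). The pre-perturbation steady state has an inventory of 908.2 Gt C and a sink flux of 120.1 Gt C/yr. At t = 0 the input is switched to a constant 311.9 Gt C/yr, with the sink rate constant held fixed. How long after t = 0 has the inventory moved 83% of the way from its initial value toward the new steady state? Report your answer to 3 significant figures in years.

τ = M₀/F₀ = 908.2/120.1 = 7.562 yr.
The remaining gap fraction is e^(−t/τ); 83% covered ⇒ e^(−t/τ) = 0.170.
t = −τ ln(0.170) = 7.562 × 1.772 = 13.40 yr.

13.4 yr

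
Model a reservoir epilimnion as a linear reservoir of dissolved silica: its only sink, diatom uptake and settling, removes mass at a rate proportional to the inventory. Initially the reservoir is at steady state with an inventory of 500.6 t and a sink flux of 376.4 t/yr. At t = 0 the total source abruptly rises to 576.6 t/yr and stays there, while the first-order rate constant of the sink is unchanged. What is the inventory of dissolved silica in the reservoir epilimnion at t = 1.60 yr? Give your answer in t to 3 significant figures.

687 t

The sink rate constant is k = F₀/M₀ = 376.4/500.6 = 0.7519 yr⁻¹.
Solving dM/dt = F₁ − kM with M(0) = M₀ gives M(t) = F₁/k + (M₀ − F₁/k)·e^(−kt).
F₁/k = 576.6/0.7519 = 766.86 t; kt = 0.7519 × 1.60 = 1.203, e^(−kt) = 0.3003.
M(1.60) = 766.86 + (500.6 − 766.86) × 0.3003 = 766.86 − 79.95 = 686.91 t.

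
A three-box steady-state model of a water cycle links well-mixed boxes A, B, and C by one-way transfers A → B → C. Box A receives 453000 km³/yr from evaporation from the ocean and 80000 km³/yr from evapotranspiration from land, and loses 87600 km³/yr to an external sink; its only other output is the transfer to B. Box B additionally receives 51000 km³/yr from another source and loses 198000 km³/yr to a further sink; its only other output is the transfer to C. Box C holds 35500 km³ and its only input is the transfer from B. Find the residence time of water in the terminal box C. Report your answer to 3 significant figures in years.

Box A: F(A→B) = (453000 + 80000) − 87600 = 445400 km³/yr.
Box B: F(B→C) = (445400 + 51000) − 198000 = 298400 km³/yr.
Box C throughput = its input = 298400 km³/yr; τ = 35500 / 298400 = 0.1190 yr.

0.119 yr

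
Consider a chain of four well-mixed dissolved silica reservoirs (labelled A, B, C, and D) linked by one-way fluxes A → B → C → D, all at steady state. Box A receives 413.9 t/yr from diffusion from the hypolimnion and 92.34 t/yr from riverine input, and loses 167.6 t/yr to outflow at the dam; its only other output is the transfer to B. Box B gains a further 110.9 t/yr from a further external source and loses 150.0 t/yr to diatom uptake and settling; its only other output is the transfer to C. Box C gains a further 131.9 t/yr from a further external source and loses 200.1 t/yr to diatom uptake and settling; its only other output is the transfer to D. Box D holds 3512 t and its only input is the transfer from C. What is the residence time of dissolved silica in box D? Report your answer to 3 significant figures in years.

Box A: F(A→B) = (413.9 + 92.34) − 167.6 = 338.64 t/yr.
Box B: F(B→C) = (338.64 + 110.9) − 150.0 = 299.54 t/yr.
Box C: F(C→D) = (299.54 + 131.9) − 200.1 = 231.34 t/yr.
Box D throughput = its input = 231.34 t/yr; τ = 3512 / 231.34 = 15.18 yr.

15.2 yr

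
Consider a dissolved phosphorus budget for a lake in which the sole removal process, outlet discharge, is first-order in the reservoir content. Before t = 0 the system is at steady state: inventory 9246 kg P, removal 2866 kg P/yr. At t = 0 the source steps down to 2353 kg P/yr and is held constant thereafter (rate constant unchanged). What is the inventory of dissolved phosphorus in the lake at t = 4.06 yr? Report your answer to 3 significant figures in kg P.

8060 kg P

τ = M₀/F₀ = 9246/2866 = 3.226 yr; rate constant k = 1/τ.
New steady state M_∞ = F₁/k = F₁·τ = 2353 × 3.226 = 7591.0 kg P.
M(t) = M_∞ + (M₀ − M_∞)·e^(−t/τ); t/τ = 4.06/3.226 = 1.258, so e^(−t/τ) = 0.2841.
M(t) = 7591.0 + 1655 × 0.2841 = 8061.2 kg P.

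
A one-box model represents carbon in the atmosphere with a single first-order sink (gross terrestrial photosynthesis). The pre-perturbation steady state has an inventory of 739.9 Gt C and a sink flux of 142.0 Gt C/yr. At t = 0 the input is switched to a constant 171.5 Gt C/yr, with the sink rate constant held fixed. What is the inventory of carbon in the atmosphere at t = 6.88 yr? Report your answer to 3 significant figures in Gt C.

853 Gt C

Residence time τ = M₀/F₀ = 5.211 yr. The eventual steady state is M_∞ = M₀·(F₁/F₀) = 739.9 × 171.5/142.0 = 893.61 Gt C.
The anomaly ΔM(t) = M(t) − M_∞ decays as ΔM₀·e^(−t/τ) with ΔM₀ = 739.9 − 893.61 = −153.7 Gt C.
At t = 6.88 yr, e^(−t/τ) = e^(−1.320) = 0.2670, so ΔM = −41.05 Gt C and M = 893.61 − 41.05 = 852.57 Gt C.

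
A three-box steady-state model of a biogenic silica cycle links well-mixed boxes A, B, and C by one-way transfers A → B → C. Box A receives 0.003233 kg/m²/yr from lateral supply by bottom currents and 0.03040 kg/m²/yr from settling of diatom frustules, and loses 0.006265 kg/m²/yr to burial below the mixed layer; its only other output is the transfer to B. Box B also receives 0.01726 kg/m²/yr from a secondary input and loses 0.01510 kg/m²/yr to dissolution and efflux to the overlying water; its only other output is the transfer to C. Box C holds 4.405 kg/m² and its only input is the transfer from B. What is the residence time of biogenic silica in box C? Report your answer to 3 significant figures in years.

149 yr

Box A: F(A→B) = (0.003233 + 0.03040) − 0.006265 = 0.027368 kg/m²/yr.
Box B: F(B→C) = (0.027368 + 0.01726) − 0.01510 = 0.029528 kg/m²/yr.
Box C throughput = its input = 0.029528 kg/m²/yr; τ = 4.405 / 0.029528 = 149.2 yr.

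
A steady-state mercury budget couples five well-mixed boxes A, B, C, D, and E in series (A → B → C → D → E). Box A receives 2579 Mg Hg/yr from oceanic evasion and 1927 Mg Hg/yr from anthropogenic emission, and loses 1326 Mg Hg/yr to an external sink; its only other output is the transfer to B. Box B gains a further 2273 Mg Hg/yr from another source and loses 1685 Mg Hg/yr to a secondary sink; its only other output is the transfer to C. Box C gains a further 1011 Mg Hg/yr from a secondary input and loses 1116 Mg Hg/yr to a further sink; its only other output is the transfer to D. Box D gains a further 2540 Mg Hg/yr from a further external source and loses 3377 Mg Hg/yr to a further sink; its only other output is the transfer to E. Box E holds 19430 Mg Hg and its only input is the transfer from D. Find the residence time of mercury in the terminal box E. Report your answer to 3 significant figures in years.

Box A: F(A→B) = (2579 + 1927) − 1326 = 3180.0 Mg Hg/yr.
Box B: F(B→C) = (3180.0 + 2273) − 1685 = 3768.0 Mg Hg/yr.
Box C: F(C→D) = (3768.0 + 1011) − 1116 = 3663.0 Mg Hg/yr.
Box D: F(D→E) = (3663.0 + 2540) − 3377 = 2826.0 Mg Hg/yr.
Box E throughput = its input = 2826.0 Mg Hg/yr; τ = 19430 / 2826.0 = 6.875 yr.

6.88 yr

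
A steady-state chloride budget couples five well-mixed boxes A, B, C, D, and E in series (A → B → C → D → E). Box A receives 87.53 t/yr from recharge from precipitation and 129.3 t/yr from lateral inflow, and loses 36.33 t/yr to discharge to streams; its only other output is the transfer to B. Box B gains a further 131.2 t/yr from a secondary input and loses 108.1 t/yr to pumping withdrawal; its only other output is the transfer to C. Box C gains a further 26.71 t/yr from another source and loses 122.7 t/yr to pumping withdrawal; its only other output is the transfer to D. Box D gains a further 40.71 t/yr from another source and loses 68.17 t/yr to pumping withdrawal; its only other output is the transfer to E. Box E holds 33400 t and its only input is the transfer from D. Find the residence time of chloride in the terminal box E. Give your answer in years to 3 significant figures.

Box A: F(A→B) = (87.53 + 129.3) − 36.33 = 180.50 t/yr.
Box B: F(B→C) = (180.50 + 131.2) − 108.1 = 203.60 t/yr.
Box C: F(C→D) = (203.60 + 26.71) − 122.7 = 107.61 t/yr.
Box D: F(D→E) = (107.61 + 40.71) − 68.17 = 80.150 t/yr.
Box E throughput = its input = 80.150 t/yr; τ = 33400 / 80.150 = 416.7 yr.

417 yr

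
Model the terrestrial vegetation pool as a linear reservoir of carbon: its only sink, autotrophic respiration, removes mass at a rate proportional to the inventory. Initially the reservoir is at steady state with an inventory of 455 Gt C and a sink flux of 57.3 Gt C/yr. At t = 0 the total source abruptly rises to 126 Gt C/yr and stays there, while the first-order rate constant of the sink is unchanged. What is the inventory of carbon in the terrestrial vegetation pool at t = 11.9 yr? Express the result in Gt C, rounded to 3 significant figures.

The sink rate constant is k = F₀/M₀ = 57.3/455 = 0.1259 yr⁻¹.
Solving dM/dt = F₁ − kM with M(0) = M₀ gives M(t) = F₁/k + (M₀ − F₁/k)·e^(−kt).
F₁/k = 126/0.1259 = 1000.5 Gt C; kt = 0.1259 × 11.9 = 1.499, e^(−kt) = 0.2234.
M(11.9) = 1000.5 + (455 − 1000.5) × 0.2234 = 1000.5 − 121.9 = 878.63 Gt C.

879 Gt C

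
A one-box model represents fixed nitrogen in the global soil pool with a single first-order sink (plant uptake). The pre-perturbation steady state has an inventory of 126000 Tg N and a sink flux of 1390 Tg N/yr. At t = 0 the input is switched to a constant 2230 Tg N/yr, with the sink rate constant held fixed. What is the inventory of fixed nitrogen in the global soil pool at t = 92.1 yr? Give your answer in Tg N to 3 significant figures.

τ = M₀/F₀ = 126000/1390 = 90.65 yr; rate constant k = 1/τ.
New steady state M_∞ = F₁/k = F₁·τ = 2230 × 90.65 = 202140 Tg N.
M(t) = M_∞ + (M₀ − M_∞)·e^(−t/τ); t/τ = 92.1/90.65 = 1.016, so e^(−t/τ) = 0.3620.
M(t) = 202140 − 76140 × 0.3620 = 174580 Tg N.

175000 Tg N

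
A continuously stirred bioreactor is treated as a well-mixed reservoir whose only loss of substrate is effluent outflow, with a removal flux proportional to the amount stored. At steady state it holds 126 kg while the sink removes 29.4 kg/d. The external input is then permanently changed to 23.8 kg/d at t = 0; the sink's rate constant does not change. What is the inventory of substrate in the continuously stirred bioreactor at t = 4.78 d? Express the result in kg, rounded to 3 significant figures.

Residence time τ = M₀/F₀ = 4.286 d. The eventual steady state is M_∞ = M₀·(F₁/F₀) = 126 × 23.8/29.4 = 102.00 kg.
The anomaly ΔM(t) = M(t) − M_∞ decays as ΔM₀·e^(−t/τ) with ΔM₀ = 126 − 102.00 = 24.00 kg.
At t = 4.78 d, e^(−t/τ) = e^(−1.115) = 0.3278, so ΔM = 7.867 kg and M = 102.00 + 7.867 = 109.87 kg.

110 kg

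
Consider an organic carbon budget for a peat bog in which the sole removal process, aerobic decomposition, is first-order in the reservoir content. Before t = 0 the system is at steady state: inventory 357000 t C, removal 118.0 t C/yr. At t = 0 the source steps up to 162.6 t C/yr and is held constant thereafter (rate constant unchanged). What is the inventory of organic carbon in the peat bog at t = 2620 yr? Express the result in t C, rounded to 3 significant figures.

Residence time τ = M₀/F₀ = 3025 yr. The eventual steady state is M_∞ = M₀·(F₁/F₀) = 357000 × 162.6/118.0 = 491930 t C.
The anomaly ΔM(t) = M(t) − M_∞ decays as ΔM₀·e^(−t/τ) with ΔM₀ = 357000 − 491930 = −134900 t C.
At t = 2620 yr, e^(−t/τ) = e^(−0.8660) = 0.4206, so ΔM = −56760 t C and M = 491930 − 56760 = 435180 t C.

435000 t C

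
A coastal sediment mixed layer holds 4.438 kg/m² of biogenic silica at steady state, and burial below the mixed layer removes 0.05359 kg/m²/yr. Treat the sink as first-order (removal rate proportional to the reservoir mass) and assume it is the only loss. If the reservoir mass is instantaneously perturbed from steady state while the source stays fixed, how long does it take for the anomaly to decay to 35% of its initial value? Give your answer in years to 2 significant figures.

87 yr

For a linear reservoir the anomaly decays as exp(−t/τ) with τ = M/F = 4.438/0.05359 = 82.81 yr.
exp(−t/τ) = 0.35 ⇒ t = −τ ln(0.35) = 82.81 × 1.050 = 86.94 yr.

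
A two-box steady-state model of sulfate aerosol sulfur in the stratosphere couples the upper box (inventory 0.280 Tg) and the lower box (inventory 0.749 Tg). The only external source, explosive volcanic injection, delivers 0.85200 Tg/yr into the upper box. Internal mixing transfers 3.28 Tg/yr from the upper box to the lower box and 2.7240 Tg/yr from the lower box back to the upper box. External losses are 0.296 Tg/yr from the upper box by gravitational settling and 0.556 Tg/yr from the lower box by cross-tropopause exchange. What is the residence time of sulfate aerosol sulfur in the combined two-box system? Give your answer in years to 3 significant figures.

Residence time in the combined system uses the total inventory and the total *external* removal — internal exchanges between the two boxes cancel.
M_total = 0.280 + 0.749 = 1.0290 Tg.
ΣF_external_out = 0.296 + 0.556 = 0.85200 Tg/yr.
τ = M_total / ΣF_ext = 1.0290 / 0.85200 = 1.208 yr.

1.21 yr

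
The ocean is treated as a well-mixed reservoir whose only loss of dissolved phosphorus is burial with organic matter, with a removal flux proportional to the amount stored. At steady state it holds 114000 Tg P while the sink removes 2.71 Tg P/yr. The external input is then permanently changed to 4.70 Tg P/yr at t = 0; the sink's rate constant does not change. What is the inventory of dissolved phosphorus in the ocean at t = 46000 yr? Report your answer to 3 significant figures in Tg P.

170000 Tg P

Residence time τ = M₀/F₀ = 42070 yr. The eventual steady state is M_∞ = M₀·(F₁/F₀) = 114000 × 4.70/2.71 = 197710 Tg P.
The anomaly ΔM(t) = M(t) − M_∞ decays as ΔM₀·e^(−t/τ) with ΔM₀ = 114000 − 197710 = −83710 Tg P.
At t = 46000 yr, e^(−t/τ) = e^(−1.094) = 0.3350, so ΔM = −28050 Tg P and M = 197710 − 28050 = 169670 Tg P.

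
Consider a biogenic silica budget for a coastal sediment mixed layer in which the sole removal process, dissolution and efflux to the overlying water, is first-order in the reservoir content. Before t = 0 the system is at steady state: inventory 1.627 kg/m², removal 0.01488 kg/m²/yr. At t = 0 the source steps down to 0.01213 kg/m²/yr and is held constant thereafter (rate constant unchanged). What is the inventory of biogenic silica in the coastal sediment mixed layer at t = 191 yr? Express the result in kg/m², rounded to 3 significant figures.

The sink rate constant is k = F₀/M₀ = 0.01488/1.627 = 0.009146 yr⁻¹.
Solving dM/dt = F₁ − kM with M(0) = M₀ gives M(t) = F₁/k + (M₀ − F₁/k)·e^(−kt).
F₁/k = 0.01213/0.009146 = 1.3263 kg/m²; kt = 0.009146 × 191 = 1.747, e^(−kt) = 0.1743.
M(191) = 1.3263 + (1.627 − 1.3263) × 0.1743 = 1.3263 + 0.05242 = 1.3787 kg/m².

1.38 kg/m²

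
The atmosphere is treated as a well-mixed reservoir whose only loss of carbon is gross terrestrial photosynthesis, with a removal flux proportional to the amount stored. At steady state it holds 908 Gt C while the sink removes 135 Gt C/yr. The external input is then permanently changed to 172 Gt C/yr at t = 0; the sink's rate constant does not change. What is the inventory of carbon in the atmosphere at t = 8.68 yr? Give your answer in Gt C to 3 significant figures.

1090 Gt C

Residence time τ = M₀/F₀ = 6.726 yr. The eventual steady state is M_∞ = M₀·(F₁/F₀) = 908 × 172/135 = 1156.9 Gt C.
The anomaly ΔM(t) = M(t) − M_∞ decays as ΔM₀·e^(−t/τ) with ΔM₀ = 908 − 1156.9 = −248.9 Gt C.
At t = 8.68 yr, e^(−t/τ) = e^(−1.291) = 0.2751, so ΔM = −68.47 Gt C and M = 1156.9 − 68.47 = 1088.4 Gt C.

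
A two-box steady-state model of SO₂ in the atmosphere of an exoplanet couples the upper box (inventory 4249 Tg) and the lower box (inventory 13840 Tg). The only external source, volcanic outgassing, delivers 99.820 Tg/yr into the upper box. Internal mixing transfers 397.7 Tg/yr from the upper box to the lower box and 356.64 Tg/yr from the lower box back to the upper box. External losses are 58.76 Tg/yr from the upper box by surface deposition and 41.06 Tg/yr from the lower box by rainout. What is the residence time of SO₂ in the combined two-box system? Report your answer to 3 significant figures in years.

For the system as a whole, the A↔B exchange is internal and contributes nothing to the throughput; only the external sinks remove mass.
M_total = 4249 + 13840 = 18089 Tg.
ΣF_external_out = 58.76 + 41.06 = 99.820 Tg/yr.
τ = M_total / ΣF_ext = 18089 / 99.820 = 181.2 yr.

181 yr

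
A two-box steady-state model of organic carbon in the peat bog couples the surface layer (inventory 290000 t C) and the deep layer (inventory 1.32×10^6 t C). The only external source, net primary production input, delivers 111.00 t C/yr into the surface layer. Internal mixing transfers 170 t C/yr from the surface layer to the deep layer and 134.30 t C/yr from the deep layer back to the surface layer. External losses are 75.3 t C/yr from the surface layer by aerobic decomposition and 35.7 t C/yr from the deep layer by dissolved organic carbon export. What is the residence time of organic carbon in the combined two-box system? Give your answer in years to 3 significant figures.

Treat the two boxes together as one reservoir: the mixing fluxes between them are internal recycling, so τ = ΣM / Σ(external losses).
M_total = 290000 + 1.32×10^6 = 1.6100×10^6 t C.
ΣF_external_out = 75.3 + 35.7 = 111.00 t C/yr.
τ = M_total / ΣF_ext = 1.6100×10^6 / 111.00 = 14500 yr.

14500 yr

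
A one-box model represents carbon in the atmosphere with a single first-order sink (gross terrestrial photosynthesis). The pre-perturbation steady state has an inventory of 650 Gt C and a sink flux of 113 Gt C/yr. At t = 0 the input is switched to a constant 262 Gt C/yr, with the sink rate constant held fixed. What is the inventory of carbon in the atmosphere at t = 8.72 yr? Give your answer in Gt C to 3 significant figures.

1320 Gt C

Residence time τ = M₀/F₀ = 5.752 yr. The eventual steady state is M_∞ = M₀·(F₁/F₀) = 650 × 262/113 = 1507.1 Gt C.
The anomaly ΔM(t) = M(t) − M_∞ decays as ΔM₀·e^(−t/τ) with ΔM₀ = 650 − 1507.1 = −857.1 Gt C.
At t = 8.72 yr, e^(−t/τ) = e^(−1.516) = 0.2196, so ΔM = −188.2 Gt C and M = 1507.1 − 188.2 = 1318.9 Gt C.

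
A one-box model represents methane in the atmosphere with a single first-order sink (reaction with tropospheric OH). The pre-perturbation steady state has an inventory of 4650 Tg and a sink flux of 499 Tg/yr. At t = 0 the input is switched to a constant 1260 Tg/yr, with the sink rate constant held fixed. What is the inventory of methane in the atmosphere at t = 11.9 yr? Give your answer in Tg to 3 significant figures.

Residence time τ = M₀/F₀ = 9.319 yr. The eventual steady state is M_∞ = M₀·(F₁/F₀) = 4650 × 1260/499 = 11741 Tg.
The anomaly ΔM(t) = M(t) − M_∞ decays as ΔM₀·e^(−t/τ) with ΔM₀ = 4650 − 11741 = −7091 Tg.
At t = 11.9 yr, e^(−t/τ) = e^(−1.277) = 0.2789, so ΔM = −1978 Tg and M = 11741 − 1978 = 9763.9 Tg.

9760 Tg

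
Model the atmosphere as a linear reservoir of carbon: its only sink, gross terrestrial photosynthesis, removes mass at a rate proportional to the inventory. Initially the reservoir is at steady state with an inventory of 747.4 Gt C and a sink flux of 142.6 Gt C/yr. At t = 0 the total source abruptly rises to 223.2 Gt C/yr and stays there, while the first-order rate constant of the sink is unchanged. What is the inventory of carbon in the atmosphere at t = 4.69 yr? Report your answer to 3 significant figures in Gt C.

997 Gt C

The sink rate constant is k = F₀/M₀ = 142.6/747.4 = 0.1908 yr⁻¹.
Solving dM/dt = F₁ − kM with M(0) = M₀ gives M(t) = F₁/k + (M₀ − F₁/k)·e^(−kt).
F₁/k = 223.2/0.1908 = 1169.8 Gt C; kt = 0.1908 × 4.69 = 0.8948, e^(−kt) = 0.4087.
M(4.69) = 1169.8 + (747.4 − 1169.8) × 0.4087 = 1169.8 − 172.6 = 997.20 Gt C.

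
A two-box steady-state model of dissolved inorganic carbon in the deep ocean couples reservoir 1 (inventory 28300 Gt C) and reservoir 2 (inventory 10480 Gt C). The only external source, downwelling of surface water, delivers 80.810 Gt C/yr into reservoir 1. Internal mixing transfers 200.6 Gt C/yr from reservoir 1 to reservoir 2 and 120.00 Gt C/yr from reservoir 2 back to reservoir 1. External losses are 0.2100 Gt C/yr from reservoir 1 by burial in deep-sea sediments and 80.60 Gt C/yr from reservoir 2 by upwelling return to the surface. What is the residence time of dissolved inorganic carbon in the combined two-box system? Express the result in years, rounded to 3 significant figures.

480 yr

Treat the two boxes together as one reservoir: the mixing fluxes between them are internal recycling, so τ = ΣM / Σ(external losses).
M_total = 28300 + 10480 = 38780 Gt C.
ΣF_external_out = 0.2100 + 80.60 = 80.810 Gt C/yr.
τ = M_total / ΣF_ext = 38780 / 80.810 = 479.9 yr.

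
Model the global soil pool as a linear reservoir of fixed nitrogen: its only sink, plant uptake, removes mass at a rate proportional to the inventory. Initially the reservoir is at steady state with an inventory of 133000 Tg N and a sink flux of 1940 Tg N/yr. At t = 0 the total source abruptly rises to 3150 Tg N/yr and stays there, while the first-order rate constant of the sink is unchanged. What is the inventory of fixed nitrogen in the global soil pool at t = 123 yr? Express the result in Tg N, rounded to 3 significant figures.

Residence time τ = M₀/F₀ = 68.56 yr. The eventual steady state is M_∞ = M₀·(F₁/F₀) = 133000 × 3150/1940 = 215950 Tg N.
The anomaly ΔM(t) = M(t) − M_∞ decays as ΔM₀·e^(−t/τ) with ΔM₀ = 133000 − 215950 = −82950 Tg N.
At t = 123 yr, e^(−t/τ) = e^(−1.794) = 0.1663, so ΔM = −13790 Tg N and M = 215950 − 13790 = 202160 Tg N.

202000 Tg N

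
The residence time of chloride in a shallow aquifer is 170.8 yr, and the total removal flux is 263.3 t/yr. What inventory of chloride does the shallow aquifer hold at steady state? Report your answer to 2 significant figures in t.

45000 t

τ = M/F ⇒ M = τ × F = 170.8 × 263.3 = 44970 t.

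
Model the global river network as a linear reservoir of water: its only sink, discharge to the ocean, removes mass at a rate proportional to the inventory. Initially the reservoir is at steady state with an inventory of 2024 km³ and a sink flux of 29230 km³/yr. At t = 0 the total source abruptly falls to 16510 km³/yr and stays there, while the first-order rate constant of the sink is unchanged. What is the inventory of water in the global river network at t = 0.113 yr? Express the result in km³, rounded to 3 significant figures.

Residence time τ = M₀/F₀ = 0.06924 yr. The eventual steady state is M_∞ = M₀·(F₁/F₀) = 2024 × 16510/29230 = 1143.2 km³.
The anomaly ΔM(t) = M(t) − M_∞ decays as ΔM₀·e^(−t/τ) with ΔM₀ = 2024 − 1143.2 = 880.8 km³.
At t = 0.113 yr, e^(−t/τ) = e^(−1.632) = 0.1956, so ΔM = 172.2 km³ and M = 1143.2 + 172.2 = 1315.5 km³.

1320 km³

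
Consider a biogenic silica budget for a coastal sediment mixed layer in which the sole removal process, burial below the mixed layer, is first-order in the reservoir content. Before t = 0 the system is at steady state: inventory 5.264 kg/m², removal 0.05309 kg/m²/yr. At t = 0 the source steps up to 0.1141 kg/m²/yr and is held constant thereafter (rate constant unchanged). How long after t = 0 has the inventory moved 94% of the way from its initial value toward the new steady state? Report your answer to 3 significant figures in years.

279 yr

τ = M₀/F₀ = 5.264/0.05309 = 99.15 yr.
The remaining gap fraction is e^(−t/τ); 94% covered ⇒ e^(−t/τ) = 0.0600.
t = −τ ln(0.0600) = 99.15 × 2.813 = 279.0 yr.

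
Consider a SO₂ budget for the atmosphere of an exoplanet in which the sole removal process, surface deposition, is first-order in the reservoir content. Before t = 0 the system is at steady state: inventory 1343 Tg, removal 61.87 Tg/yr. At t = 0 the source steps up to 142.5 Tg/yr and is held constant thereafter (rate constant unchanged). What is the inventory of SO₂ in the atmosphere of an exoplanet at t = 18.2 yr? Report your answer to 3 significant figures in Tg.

τ = M₀/F₀ = 1343/61.87 = 21.71 yr; rate constant k = 1/τ.
New steady state M_∞ = F₁/k = F₁·τ = 142.5 × 21.71 = 3093.2 Tg.
M(t) = M_∞ + (M₀ − M_∞)·e^(−t/τ); t/τ = 18.2/21.71 = 0.8384, so e^(−t/τ) = 0.4324.
M(t) = 3093.2 − 1750 × 0.4324 = 2336.5 Tg.

2340 Tg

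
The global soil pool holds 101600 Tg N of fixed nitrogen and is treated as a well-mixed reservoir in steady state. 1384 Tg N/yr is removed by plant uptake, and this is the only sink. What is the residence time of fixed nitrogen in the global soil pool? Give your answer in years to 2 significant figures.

73 yr

τ = M / F = 101600 / 1384 = 73.41 yr.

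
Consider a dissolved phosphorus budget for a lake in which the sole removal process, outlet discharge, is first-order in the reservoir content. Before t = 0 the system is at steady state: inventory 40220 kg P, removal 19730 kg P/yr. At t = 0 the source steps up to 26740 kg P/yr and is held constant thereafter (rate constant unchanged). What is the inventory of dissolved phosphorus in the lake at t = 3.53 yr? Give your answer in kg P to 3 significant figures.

52000 kg P

τ = M₀/F₀ = 40220/19730 = 2.039 yr; rate constant k = 1/τ.
New steady state M_∞ = F₁/k = F₁·τ = 26740 × 2.039 = 54510 kg P.
M(t) = M_∞ + (M₀ − M_∞)·e^(−t/τ); t/τ = 3.53/2.039 = 1.732, so e^(−t/τ) = 0.1770.
M(t) = 54510 − 14290 × 0.1770 = 51981 kg P.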